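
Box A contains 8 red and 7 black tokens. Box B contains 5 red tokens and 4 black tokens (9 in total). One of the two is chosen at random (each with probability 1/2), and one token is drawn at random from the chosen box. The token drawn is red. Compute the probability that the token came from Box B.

P(red | Box A) = 8/15; P(red | Box B) = 5/9.
P(red) = 1/2·8/15 + 1/2·5/9 = 49/90.
By Bayes' rule, P(Box B | red) = 5/18 / 49/90 = 25/49 ≈ 0.5102.

25/49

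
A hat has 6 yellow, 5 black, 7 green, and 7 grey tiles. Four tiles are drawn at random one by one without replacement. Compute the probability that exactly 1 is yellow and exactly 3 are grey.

21/1265

Unordered draws without replacement: count favorable combinations over C(25,4).
Favorable = C(6,1) · C(5,0) · C(7,0) · C(7,3) = 210; total = C(25,4) = 12650.
P = 210/12650 = 21/1265 ≈ 0.0166.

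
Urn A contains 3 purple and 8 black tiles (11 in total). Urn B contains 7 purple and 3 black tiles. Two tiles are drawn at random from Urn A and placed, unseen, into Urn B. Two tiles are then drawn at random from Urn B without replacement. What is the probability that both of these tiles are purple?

Condition on how many of the transferred tiles are purple (from Urn A: 3 purple of 11; then Urn B has 12 total).
  0 purple: C(3,0)C(8,2)/C(11,2) = 28/55; then P = C(7,2)/C(12,2) = 7/22
  1 purple: C(3,1)C(8,1)/C(11,2) = 24/55; then P = C(8,2)/C(12,2) = 14/33
  2 purple: C(3,2)C(8,0)/C(11,2) = 3/55; then P = C(9,2)/C(12,2) = 6/11
P(both purple) = 228/605 ≈ 0.3769.

228/605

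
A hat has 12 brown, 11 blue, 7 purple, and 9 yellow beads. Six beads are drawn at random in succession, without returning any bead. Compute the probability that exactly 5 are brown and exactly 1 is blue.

2904/1087541

Unordered draws without replacement: count favorable combinations over C(39,6).
Favorable = C(12,5) · C(11,1) · C(7,0) · C(9,0) = 8712; total = C(39,6) = 3262623.
P = 8712/3262623 = 2904/1087541 ≈ 0.0027.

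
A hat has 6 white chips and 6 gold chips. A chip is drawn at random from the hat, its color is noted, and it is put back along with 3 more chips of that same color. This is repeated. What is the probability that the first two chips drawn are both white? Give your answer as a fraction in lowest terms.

3/10

After a white draw the hat holds 9 white out of 15.
P = (6/12)·(9/15) = 3/10 ≈ 0.3000.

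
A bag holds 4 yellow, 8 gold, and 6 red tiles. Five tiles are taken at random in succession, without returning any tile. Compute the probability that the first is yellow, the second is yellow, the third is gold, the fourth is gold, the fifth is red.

Multiply the conditional probability of each draw in order, without replacement, so each draw removes one from its color and from the total.
P = (4/18) · (3/17) · (8/16) · (7/15) · (6/14) = 1/255 ≈ 0.0039.

1/255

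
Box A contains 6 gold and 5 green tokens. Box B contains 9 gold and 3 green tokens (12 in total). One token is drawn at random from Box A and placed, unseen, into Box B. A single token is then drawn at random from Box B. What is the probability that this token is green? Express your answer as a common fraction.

Condition on how many of the transferred tokens are green (from Box A: 5 green of 11; then Box B has 13 total).
  0 green: C(5,0)C(6,1)/C(11,1) = 6/11; then P = 3/13
  1 green: C(5,1)C(6,0)/C(11,1) = 5/11; then P = 4/13
P(green from Box B) = 38/143 ≈ 0.2657.

38/143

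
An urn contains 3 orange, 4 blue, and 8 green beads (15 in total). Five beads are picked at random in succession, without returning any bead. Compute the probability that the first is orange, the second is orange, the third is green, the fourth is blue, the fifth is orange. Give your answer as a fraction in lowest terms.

8/15015

Multiply the conditional probability of each draw in order, without replacement, so each draw removes one from its color and from the total.
P = (3/15) · (2/14) · (8/13) · (4/12) · (1/11) = 8/15015 ≈ 0.0005.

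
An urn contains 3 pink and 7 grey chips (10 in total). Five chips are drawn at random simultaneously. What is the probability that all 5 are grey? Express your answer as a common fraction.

1/12

Unordered draws without replacement: count favorable combinations over C(10,5).
Favorable = C(3,0) · C(7,5) = 21; total = C(10,5) = 252.
P = 21/252 = 1/12 ≈ 0.0833.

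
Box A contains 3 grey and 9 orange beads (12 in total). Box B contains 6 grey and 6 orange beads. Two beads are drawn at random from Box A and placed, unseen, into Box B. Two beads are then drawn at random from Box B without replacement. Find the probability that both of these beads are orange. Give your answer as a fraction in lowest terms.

Condition on how many of the transferred beads are orange (from Box A: 9 orange of 12; then Box B has 14 total).
  0 orange: C(9,0)C(3,2)/C(12,2) = 1/22; then P = C(6,2)/C(14,2) = 15/91
  1 orange: C(9,1)C(3,1)/C(12,2) = 9/22; then P = C(7,2)/C(14,2) = 3/13
  2 orange: C(9,2)C(3,0)/C(12,2) = 6/11; then P = C(8,2)/C(14,2) = 4/13
P(both orange) = 270/1001 ≈ 0.2697.

270/1001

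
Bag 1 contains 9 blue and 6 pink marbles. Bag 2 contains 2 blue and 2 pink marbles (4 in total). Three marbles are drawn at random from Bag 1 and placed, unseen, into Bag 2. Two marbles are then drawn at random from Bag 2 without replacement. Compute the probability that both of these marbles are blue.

Condition on how many of the transferred marbles are blue (from Bag 1: 9 blue of 15; then Bag 2 has 7 total).
  0 blue: C(9,0)C(6,3)/C(15,3) = 4/91; then P = C(2,2)/C(7,2) = 1/21
  1 blue: C(9,1)C(6,2)/C(15,3) = 27/91; then P = C(3,2)/C(7,2) = 1/7
  2 blue: C(9,2)C(6,1)/C(15,3) = 216/455; then P = C(4,2)/C(7,2) = 2/7
  3 blue: C(9,3)C(6,0)/C(15,3) = 12/65; then P = C(5,2)/C(7,2) = 10/21
P(both blue) = 197/735 ≈ 0.2680.

197/735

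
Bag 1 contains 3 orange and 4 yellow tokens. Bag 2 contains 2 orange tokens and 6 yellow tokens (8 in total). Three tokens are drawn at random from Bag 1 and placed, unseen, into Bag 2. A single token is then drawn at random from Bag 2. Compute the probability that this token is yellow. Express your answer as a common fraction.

Condition on how many of the transferred tokens are yellow (from Bag 1: 4 yellow of 7; then Bag 2 has 11 total).
  0 yellow: C(4,0)C(3,3)/C(7,3) = 1/35; then P = 6/11
  1 yellow: C(4,1)C(3,2)/C(7,3) = 12/35; then P = 7/11
  2 yellow: C(4,2)C(3,1)/C(7,3) = 18/35; then P = 8/11
  3 yellow: C(4,3)C(3,0)/C(7,3) = 4/35; then P = 9/11
P(yellow from Bag 2) = 54/77 ≈ 0.7013.

54/77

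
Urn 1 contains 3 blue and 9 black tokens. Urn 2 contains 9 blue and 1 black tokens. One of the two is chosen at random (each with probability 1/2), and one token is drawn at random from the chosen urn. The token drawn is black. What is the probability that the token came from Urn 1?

P(black | Urn 1) = 3/4; P(black | Urn 2) = 1/10.
P(black) = 1/2·3/4 + 1/2·1/10 = 17/40.
By Bayes' rule, P(Urn 1 | black) = 3/8 / 17/40 = 15/17 ≈ 0.8824.

15/17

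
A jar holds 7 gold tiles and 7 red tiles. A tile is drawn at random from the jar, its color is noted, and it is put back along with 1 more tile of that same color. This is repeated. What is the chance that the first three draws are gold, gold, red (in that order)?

7/60

Track the composition after each reinforcement of +1.
P = (7/14) · (8/15) · (7/16) = 7/60 ≈ 0.1167.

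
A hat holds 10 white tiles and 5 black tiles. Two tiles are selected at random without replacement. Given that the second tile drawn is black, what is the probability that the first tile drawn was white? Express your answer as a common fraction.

P(first=white and the second tile drawn is black) = (10/15)·(5/14) = 5/21.
P(the second tile drawn is black) = Σ over first color = 5/21 + 2/21 = 1/3.
By Bayes, P(first=white | the second tile drawn is black) = 5/21 / 1/3 = 5/7 ≈ 0.7143.

5/7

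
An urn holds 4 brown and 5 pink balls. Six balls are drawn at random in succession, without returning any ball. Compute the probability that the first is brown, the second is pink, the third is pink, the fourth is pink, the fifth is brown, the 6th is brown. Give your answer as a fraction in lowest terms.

1/42

Multiply the conditional probability of each draw in order, without replacement, so each draw removes one from its color and from the total.
P = (4/9) · (5/8) · (4/7) · (3/6) · (3/5) · (2/4) = 1/42 ≈ 0.0238.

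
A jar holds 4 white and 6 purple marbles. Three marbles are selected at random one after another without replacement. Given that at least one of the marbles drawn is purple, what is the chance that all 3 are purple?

5/29

P(all 3 purple) = C(6,3)/C(10,3) = 1/6; P(at least one purple) = 1 − C(4,3)/C(10,3) = 29/30.
Since 'all 3 purple' ⊆ 'at least one purple', P(all 3 | at least one) = 1/6 / 29/30 = 5/29 ≈ 0.1724.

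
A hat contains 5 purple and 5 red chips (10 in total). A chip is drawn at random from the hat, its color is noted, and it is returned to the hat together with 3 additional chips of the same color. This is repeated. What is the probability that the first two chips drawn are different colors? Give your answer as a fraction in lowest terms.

Either red then purple, or purple then red; after the first draw the total is 13.
P = (5/10)·(5/13) + (5/10)·(5/13) = 5/13 ≈ 0.3846.

5/13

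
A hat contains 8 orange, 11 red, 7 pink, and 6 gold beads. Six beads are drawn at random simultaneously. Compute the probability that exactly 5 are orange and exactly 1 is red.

11/16182

Unordered draws without replacement: count favorable combinations over C(32,6).
Favorable = C(8,5) · C(11,1) · C(7,0) · C(6,0) = 616; total = C(32,6) = 906192.
P = 616/906192 = 11/16182 ≈ 0.0007.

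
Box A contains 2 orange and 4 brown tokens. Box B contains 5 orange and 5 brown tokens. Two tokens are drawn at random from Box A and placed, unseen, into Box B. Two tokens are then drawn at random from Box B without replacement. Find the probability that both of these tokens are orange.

67/330

Condition on how many of the transferred tokens are orange (from Box A: 2 orange of 6; then Box B has 12 total).
  0 orange: C(2,0)C(4,2)/C(6,2) = 2/5; then P = C(5,2)/C(12,2) = 5/33
  1 orange: C(2,1)C(4,1)/C(6,2) = 8/15; then P = C(6,2)/C(12,2) = 5/22
  2 orange: C(2,2)C(4,0)/C(6,2) = 1/15; then P = C(7,2)/C(12,2) = 7/22
P(both orange) = 67/330 ≈ 0.2030.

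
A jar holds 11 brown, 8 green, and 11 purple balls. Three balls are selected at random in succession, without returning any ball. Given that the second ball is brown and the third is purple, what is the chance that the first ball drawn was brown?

5/14

P(first=brown and the second ball is brown and the third is purple) = (11/30)·(10/29)·(11/28) = 121/2436.
P(E) = Σ over first color = 121/2436 + 121/3045 + 121/2436 = 121/870.
By Bayes, P(first=brown | E) = 121/2436 / 121/870 = 5/14 ≈ 0.3571.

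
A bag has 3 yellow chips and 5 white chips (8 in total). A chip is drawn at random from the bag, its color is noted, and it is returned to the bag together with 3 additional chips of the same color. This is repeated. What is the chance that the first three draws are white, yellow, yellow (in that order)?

Track the composition after each reinforcement of +3.
P = (5/8) · (3/11) · (6/14) = 45/616 ≈ 0.0731.

45/616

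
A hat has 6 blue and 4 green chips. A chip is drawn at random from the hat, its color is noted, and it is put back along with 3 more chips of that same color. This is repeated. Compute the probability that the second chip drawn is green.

2/5

Condition on the first draw. If first is green (prob 4/10), second-green has prob (7)/(13); if not (prob 6/10), it has prob 4/(13).
P = (4/10)·(7/13) + (6/10)·(4/13) = 2/5 ≈ 0.4000.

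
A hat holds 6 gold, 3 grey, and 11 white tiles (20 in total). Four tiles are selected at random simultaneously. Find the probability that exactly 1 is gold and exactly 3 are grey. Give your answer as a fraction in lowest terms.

Unordered draws without replacement: count favorable combinations over C(20,4).
Favorable = C(6,1) · C(3,3) · C(11,0) = 6; total = C(20,4) = 4845.
P = 6/4845 = 2/1615 ≈ 0.0012.

2/1615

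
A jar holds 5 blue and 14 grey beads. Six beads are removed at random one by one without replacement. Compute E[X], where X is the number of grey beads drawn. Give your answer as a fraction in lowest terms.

By linearity of expectation, E[X] = Σ P(draw i is grey); by symmetry each draw (even without replacement) has P(grey) = 14/19.
E[X] = 6 · 14/19 = 84/19 ≈ 4.4211.

84/19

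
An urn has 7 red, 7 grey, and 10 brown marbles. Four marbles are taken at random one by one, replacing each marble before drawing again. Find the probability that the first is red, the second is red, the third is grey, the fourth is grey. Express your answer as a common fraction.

2401/331776

Multiply the conditional probability of each draw in order, with replacement (the composition resets each draw).
P = (7/24) · (7/24) · (7/24) · (7/24) = 2401/331776 ≈ 0.0072.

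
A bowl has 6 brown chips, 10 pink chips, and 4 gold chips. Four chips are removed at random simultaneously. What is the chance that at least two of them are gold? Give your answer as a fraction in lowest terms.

Sum the hypergeometric tail for j = 2,…,4 gold chips.
Favorable = C(4,2)·C(16,2) + C(4,3)·C(16,1) + C(4,4)·C(16,0) = 785; total = C(20,4) = 4845.
P = 785/4845 = 157/969 ≈ 0.1620.

157/969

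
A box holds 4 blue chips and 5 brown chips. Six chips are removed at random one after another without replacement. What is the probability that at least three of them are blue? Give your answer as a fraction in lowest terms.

25/42

Sum the hypergeometric tail for j = 3,…,4 blue chips.
Favorable = C(4,3)·C(5,3) + C(4,4)·C(5,2) = 50; total = C(9,6) = 84.
P = 50/84 = 25/42 ≈ 0.5952.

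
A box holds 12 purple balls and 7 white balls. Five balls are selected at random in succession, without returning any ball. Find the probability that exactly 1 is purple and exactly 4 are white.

35/969

Unordered draws without replacement: count favorable combinations over C(19,5).
Favorable = C(12,1) · C(7,4) = 420; total = C(19,5) = 11628.
P = 420/11628 = 35/969 ≈ 0.0361.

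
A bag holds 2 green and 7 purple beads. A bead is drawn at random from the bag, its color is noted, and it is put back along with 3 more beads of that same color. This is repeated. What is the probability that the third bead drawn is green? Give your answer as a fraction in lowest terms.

2/9

Sum over the four possibilities for the first two draws (green/not-green each), tracking how the green count and total change by +3 per draw.
P(third is green) = 2/9 ≈ 0.2222. (In a Pólya urn every draw has the same marginal probability 2/9.)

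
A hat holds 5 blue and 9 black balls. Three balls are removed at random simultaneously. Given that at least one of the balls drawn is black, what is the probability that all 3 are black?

P(all 3 black) = C(9,3)/C(14,3) = 3/13; P(at least one black) = 1 − C(5,3)/C(14,3) = 177/182.
Since 'all 3 black' ⊆ 'at least one black', P(all 3 | at least one) = 3/13 / 177/182 = 14/59 ≈ 0.2373.

14/59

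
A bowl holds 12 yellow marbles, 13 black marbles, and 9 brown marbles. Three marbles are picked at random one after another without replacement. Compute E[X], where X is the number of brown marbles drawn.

By linearity of expectation, E[X] = Σ P(draw i is brown); by symmetry each draw (even without replacement) has P(brown) = 9/34.
E[X] = 3 · 9/34 = 27/34 ≈ 0.7941.

27/34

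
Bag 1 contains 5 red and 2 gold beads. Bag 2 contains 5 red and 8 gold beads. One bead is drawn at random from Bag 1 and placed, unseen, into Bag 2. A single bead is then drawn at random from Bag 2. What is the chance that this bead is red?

Condition on how many of the transferred beads are red (from Bag 1: 5 red of 7; then Bag 2 has 14 total).
  0 red: C(5,0)C(2,1)/C(7,1) = 2/7; then P = 5/14
  1 red: C(5,1)C(2,0)/C(7,1) = 5/7; then P = 6/14
P(red from Bag 2) = 20/49 ≈ 0.4082.

20/49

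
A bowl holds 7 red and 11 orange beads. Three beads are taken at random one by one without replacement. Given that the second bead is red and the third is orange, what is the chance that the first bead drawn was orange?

P(first=orange and the second bead is red and the third is orange) = (11/18)·(7/17)·(10/16) = 385/2448.
P(E) = Σ over first color = 77/816 + 385/2448 = 77/306.
By Bayes, P(first=orange | E) = 385/2448 / 77/306 = 5/8 ≈ 0.6250.

5/8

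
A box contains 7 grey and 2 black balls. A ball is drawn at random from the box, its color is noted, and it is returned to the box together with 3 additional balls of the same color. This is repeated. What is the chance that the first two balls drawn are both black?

After a black draw the box holds 5 black out of 12.
P = (2/9)·(5/12) = 5/54 ≈ 0.0926.

5/54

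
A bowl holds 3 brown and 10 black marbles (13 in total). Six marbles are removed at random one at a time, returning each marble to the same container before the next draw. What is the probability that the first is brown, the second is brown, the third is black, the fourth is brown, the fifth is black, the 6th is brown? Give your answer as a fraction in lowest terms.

8100/4826809

Multiply the conditional probability of each draw in order, with replacement (the composition resets each draw).
P = (3/13) · (3/13) · (10/13) · (3/13) · (10/13) · (3/13) = 8100/4826809 ≈ 0.0017.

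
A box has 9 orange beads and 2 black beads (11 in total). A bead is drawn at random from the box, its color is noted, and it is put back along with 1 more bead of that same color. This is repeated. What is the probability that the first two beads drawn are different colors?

Either black then orange, or orange then black; after the first draw the total is 12.
P = (2/11)·(9/12) + (9/11)·(2/12) = 3/11 ≈ 0.2727.

3/11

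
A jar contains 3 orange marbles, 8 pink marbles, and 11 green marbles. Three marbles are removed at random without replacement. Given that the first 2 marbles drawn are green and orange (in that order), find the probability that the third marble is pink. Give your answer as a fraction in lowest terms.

After removing 1 orange, 1 green, the jar has 8 pink out of 20 remaining.
P(third is pink | given) = 8/20 = 2/5 ≈ 0.4000.

2/5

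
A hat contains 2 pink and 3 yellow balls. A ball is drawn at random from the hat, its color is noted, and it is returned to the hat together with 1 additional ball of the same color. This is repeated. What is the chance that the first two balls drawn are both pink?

After a pink draw the hat holds 3 pink out of 6.
P = (2/5)·(3/6) = 1/5 ≈ 0.2000.

1/5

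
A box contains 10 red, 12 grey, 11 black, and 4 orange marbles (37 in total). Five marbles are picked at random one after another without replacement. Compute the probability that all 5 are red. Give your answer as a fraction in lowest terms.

4/6919

Unordered draws without replacement: count favorable combinations over C(37,5).
Favorable = C(10,5) · C(12,0) · C(11,0) · C(4,0) = 252; total = C(37,5) = 435897.
P = 252/435897 = 4/6919 ≈ 0.0006.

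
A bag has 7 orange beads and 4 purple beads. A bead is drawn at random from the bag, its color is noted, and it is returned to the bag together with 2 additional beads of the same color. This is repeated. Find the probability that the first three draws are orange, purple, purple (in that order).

56/715

Track the composition after each reinforcement of +2.
P = (7/11) · (4/13) · (6/15) = 56/715 ≈ 0.0783.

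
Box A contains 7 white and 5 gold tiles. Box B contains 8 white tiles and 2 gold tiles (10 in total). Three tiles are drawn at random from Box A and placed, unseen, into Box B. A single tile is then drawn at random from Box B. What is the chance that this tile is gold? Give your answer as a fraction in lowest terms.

Condition on how many of the transferred tiles are gold (from Box A: 5 gold of 12; then Box B has 13 total).
  0 gold: C(5,0)C(7,3)/C(12,3) = 7/44; then P = 2/13
  1 gold: C(5,1)C(7,2)/C(12,3) = 21/44; then P = 3/13
  2 gold: C(5,2)C(7,1)/C(12,3) = 7/22; then P = 4/13
  3 gold: C(5,3)C(7,0)/C(12,3) = 1/22; then P = 5/13
P(gold from Box B) = 1/4 ≈ 0.2500.

1/4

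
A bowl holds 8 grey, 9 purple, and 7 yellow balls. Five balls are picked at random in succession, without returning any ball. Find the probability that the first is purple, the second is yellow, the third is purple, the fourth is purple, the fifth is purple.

21/5060

Multiply the conditional probability of each draw in order, without replacement, so each draw removes one from its color and from the total.
P = (9/24) · (7/23) · (8/22) · (7/21) · (6/20) = 21/5060 ≈ 0.0042.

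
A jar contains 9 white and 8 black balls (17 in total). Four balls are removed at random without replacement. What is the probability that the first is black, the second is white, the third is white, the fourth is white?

6/85

Multiply the conditional probability of each draw in order, without replacement, so each draw removes one from its color and from the total.
P = (8/17) · (9/16) · (8/15) · (7/14) = 6/85 ≈ 0.0706.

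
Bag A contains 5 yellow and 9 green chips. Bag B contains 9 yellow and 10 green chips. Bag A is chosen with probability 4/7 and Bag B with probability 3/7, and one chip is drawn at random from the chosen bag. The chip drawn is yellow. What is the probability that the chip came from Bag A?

190/379

P(yellow | Bag A) = 5/14; P(yellow | Bag B) = 9/19.
P(yellow) = 4/7·5/14 + 3/7·9/19 = 379/931.
By Bayes' rule, P(Bag A | yellow) = 10/49 / 379/931 = 190/379 ≈ 0.5013.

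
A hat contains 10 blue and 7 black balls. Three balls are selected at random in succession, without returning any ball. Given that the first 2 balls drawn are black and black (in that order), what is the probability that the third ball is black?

1/3

After removing 2 black, the hat has 5 black out of 15 remaining.
P(third is black | given) = 5/15 = 1/3 ≈ 0.3333.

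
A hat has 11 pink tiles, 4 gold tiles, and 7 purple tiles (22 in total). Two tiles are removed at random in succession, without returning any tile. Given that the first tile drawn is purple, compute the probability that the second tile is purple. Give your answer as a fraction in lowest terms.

2/7

After removing 1 purple, the hat has 6 purple out of 21 remaining.
P(second is purple | given) = 6/21 = 2/7 ≈ 0.2857.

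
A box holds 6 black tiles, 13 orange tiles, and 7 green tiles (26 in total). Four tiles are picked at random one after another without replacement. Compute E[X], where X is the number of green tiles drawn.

By linearity of expectation, E[X] = Σ P(draw i is green); by symmetry each draw (even without replacement) has P(green) = 7/26.
E[X] = 4 · 7/26 = 14/13 ≈ 1.0769.

14/13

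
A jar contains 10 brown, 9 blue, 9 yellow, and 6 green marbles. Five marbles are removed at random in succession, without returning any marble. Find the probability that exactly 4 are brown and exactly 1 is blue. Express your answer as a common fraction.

Unordered draws without replacement: count favorable combinations over C(34,5).
Favorable = C(10,4) · C(9,1) · C(9,0) · C(6,0) = 1890; total = C(34,5) = 278256.
P = 1890/278256 = 315/46376 ≈ 0.0068.

315/46376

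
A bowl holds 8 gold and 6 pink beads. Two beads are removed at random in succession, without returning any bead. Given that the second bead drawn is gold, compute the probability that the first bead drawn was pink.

6/13

P(first=pink and the second bead drawn is gold) = (6/14)·(8/13) = 24/91.
P(the second bead drawn is gold) = Σ over first color = 4/13 + 24/91 = 4/7.
By Bayes, P(first=pink | the second bead drawn is gold) = 24/91 / 4/7 = 6/13 ≈ 0.4615.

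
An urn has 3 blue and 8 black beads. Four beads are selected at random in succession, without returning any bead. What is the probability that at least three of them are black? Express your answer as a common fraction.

119/165

Sum the hypergeometric tail for j = 3,…,4 black beads.
Favorable = C(8,3)·C(3,1) + C(8,4)·C(3,0) = 238; total = C(11,4) = 330.
P = 238/330 = 119/165 ≈ 0.7212.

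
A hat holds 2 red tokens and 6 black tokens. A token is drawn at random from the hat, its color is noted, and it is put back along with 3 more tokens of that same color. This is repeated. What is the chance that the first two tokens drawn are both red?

5/44

After a red draw the hat holds 5 red out of 11.
P = (2/8)·(5/11) = 5/44 ≈ 0.1136.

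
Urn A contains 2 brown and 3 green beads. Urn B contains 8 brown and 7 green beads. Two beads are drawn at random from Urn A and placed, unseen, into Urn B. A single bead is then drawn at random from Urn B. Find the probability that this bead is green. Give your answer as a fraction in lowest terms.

Condition on how many of the transferred beads are green (from Urn A: 3 green of 5; then Urn B has 17 total).
  0 green: C(3,0)C(2,2)/C(5,2) = 1/10; then P = 7/17
  1 green: C(3,1)C(2,1)/C(5,2) = 3/5; then P = 8/17
  2 green: C(3,2)C(2,0)/C(5,2) = 3/10; then P = 9/17
P(green from Urn B) = 41/85 ≈ 0.4824.

41/85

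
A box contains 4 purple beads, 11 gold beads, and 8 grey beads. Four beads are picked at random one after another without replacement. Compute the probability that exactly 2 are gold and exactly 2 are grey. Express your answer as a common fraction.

Unordered draws without replacement: count favorable combinations over C(23,4).
Favorable = C(4,0) · C(11,2) · C(8,2) = 1540; total = C(23,4) = 8855.
P = 1540/8855 = 4/23 ≈ 0.1739.

4/23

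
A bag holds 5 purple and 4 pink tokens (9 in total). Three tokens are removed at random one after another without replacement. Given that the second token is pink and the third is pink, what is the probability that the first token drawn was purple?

5/7

P(first=purple and the second token is pink and the third is pink) = (5/9)·(4/8)·(3/7) = 5/42.
P(E) = Σ over first color = 5/42 + 1/21 = 1/6.
By Bayes, P(first=purple | E) = 5/42 / 1/6 = 5/7 ≈ 0.7143.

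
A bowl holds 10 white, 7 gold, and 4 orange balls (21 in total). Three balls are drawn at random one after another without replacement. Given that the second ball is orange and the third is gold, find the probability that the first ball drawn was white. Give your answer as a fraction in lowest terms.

P(first=white and the second ball is orange and the third is gold) = (10/21)·(4/20)·(7/19) = 2/57.
P(E) = Σ over first color = 2/57 + 2/95 + 1/95 = 1/15.
By Bayes, P(first=white | E) = 2/57 / 1/15 = 10/19 ≈ 0.5263.

10/19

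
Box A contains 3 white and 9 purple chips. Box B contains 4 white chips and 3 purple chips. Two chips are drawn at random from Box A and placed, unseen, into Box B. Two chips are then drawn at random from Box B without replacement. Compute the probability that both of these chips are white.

59/264

Condition on how many of the transferred chips are white (from Box A: 3 white of 12; then Box B has 9 total).
  0 white: C(3,0)C(9,2)/C(12,2) = 6/11; then P = C(4,2)/C(9,2) = 1/6
  1 white: C(3,1)C(9,1)/C(12,2) = 9/22; then P = C(5,2)/C(9,2) = 5/18
  2 white: C(3,2)C(9,0)/C(12,2) = 1/22; then P = C(6,2)/C(9,2) = 5/12
P(both white) = 59/264 ≈ 0.2235.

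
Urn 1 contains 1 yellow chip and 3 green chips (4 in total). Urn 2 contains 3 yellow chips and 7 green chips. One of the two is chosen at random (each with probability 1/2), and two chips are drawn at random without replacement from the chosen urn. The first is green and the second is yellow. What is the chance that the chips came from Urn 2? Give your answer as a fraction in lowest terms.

14/29

P(E | Urn 1) = 1/4; P(E | Urn 2) = 7/30.
P(E) = 1/2·1/4 + 1/2·7/30 = 29/120.
By Bayes' rule, P(Urn 2 | E) = 7/60 / 29/120 = 14/29 ≈ 0.4828.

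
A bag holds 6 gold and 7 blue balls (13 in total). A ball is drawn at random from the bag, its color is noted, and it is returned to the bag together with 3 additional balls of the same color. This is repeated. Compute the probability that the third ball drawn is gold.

Sum over the four possibilities for the first two draws (gold/not-gold each), tracking how the gold count and total change by +3 per draw.
P(third is gold) = 6/13 ≈ 0.4615. (In a Pólya urn every draw has the same marginal probability 6/13.)

6/13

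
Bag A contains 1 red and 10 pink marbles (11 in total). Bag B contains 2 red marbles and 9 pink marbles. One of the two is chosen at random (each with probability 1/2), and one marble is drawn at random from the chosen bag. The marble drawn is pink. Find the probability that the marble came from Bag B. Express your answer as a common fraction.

P(pink | Bag A) = 10/11; P(pink | Bag B) = 9/11.
P(pink) = 1/2·10/11 + 1/2·9/11 = 19/22.
By Bayes' rule, P(Bag B | pink) = 9/22 / 19/22 = 9/19 ≈ 0.4737.

9/19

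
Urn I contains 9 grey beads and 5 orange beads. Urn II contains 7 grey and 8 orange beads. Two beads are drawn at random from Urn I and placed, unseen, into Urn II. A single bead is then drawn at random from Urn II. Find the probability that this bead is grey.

Condition on how many of the transferred beads are grey (from Urn I: 9 grey of 14; then Urn II has 17 total).
  0 grey: C(9,0)C(5,2)/C(14,2) = 10/91; then P = 7/17
  1 grey: C(9,1)C(5,1)/C(14,2) = 45/91; then P = 8/17
  2 grey: C(9,2)C(5,0)/C(14,2) = 36/91; then P = 9/17
P(grey from Urn II) = 58/119 ≈ 0.4874.

58/119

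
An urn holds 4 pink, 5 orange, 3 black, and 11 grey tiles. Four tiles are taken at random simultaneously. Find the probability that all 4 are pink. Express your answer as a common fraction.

1/8855

Unordered draws without replacement: count favorable combinations over C(23,4).
Favorable = C(4,4) · C(5,0) · C(3,0) · C(11,0) = 1; total = C(23,4) = 8855.
P = 1/8855 = 1/8855 ≈ 0.0001.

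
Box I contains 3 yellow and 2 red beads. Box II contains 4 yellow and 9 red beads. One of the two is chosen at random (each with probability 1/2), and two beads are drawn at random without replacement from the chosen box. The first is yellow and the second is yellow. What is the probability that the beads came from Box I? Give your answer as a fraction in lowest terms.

39/49

P(E | Box I) = 3/10; P(E | Box II) = 1/13.
P(E) = 1/2·3/10 + 1/2·1/13 = 49/260.
By Bayes' rule, P(Box I | E) = 3/20 / 49/260 = 39/49 ≈ 0.7959.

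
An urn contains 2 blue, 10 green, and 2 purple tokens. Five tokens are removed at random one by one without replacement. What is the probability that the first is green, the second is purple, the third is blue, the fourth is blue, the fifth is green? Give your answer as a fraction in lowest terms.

Multiply the conditional probability of each draw in order, without replacement, so each draw removes one from its color and from the total.
P = (10/14) · (2/13) · (2/12) · (1/11) · (9/10) = 3/2002 ≈ 0.0015.

3/2002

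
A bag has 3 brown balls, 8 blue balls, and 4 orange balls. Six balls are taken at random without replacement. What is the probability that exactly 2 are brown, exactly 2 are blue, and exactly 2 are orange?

Unordered draws without replacement: count favorable combinations over C(15,6).
Favorable = C(3,2) · C(8,2) · C(4,2) = 504; total = C(15,6) = 5005.
P = 504/5005 = 72/715 ≈ 0.1007.

72/715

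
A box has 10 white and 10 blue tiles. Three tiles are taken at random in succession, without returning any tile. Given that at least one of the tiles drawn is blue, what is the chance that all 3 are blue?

P(all 3 blue) = C(10,3)/C(20,3) = 2/19; P(at least one blue) = 1 − C(10,3)/C(20,3) = 17/19.
Since 'all 3 blue' ⊆ 'at least one blue', P(all 3 | at least one) = 2/19 / 17/19 = 2/17 ≈ 0.1176.

2/17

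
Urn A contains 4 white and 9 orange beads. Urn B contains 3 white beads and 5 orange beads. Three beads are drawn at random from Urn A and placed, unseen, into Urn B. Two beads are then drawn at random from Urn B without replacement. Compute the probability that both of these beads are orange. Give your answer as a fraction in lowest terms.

283/715

Condition on how many of the transferred beads are orange (from Urn A: 9 orange of 13; then Urn B has 11 total).
  0 orange: C(9,0)C(4,3)/C(13,3) = 2/143; then P = C(5,2)/C(11,2) = 2/11
  1 orange: C(9,1)C(4,2)/C(13,3) = 27/143; then P = C(6,2)/C(11,2) = 3/11
  2 orange: C(9,2)C(4,1)/C(13,3) = 72/143; then P = C(7,2)/C(11,2) = 21/55
  3 orange: C(9,3)C(4,0)/C(13,3) = 42/143; then P = C(8,2)/C(11,2) = 28/55
P(both orange) = 283/715 ≈ 0.3958.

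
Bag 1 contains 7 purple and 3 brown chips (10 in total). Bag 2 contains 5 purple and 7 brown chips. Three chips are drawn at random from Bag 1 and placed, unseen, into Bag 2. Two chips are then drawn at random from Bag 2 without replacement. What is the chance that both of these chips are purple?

73/350

Condition on how many of the transferred chips are purple (from Bag 1: 7 purple of 10; then Bag 2 has 15 total).
  0 purple: C(7,0)C(3,3)/C(10,3) = 1/120; then P = C(5,2)/C(15,2) = 2/21
  1 purple: C(7,1)C(3,2)/C(10,3) = 7/40; then P = C(6,2)/C(15,2) = 1/7
  2 purple: C(7,2)C(3,1)/C(10,3) = 21/40; then P = C(7,2)/C(15,2) = 1/5
  3 purple: C(7,3)C(3,0)/C(10,3) = 7/24; then P = C(8,2)/C(15,2) = 4/15
P(both purple) = 73/350 ≈ 0.2086.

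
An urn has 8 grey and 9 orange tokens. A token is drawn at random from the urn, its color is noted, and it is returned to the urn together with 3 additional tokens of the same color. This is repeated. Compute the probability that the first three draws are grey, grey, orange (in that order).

198/1955

Track the composition after each reinforcement of +3.
P = (8/17) · (11/20) · (9/23) = 198/1955 ≈ 0.1013.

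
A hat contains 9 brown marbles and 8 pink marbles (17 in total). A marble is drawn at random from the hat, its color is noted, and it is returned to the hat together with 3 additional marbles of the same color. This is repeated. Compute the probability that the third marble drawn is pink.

8/17

Sum over the four possibilities for the first two draws (pink/not-pink each), tracking how the pink count and total change by +3 per draw.
P(third is pink) = 8/17 ≈ 0.4706. (In a Pólya urn every draw has the same marginal probability 8/17.)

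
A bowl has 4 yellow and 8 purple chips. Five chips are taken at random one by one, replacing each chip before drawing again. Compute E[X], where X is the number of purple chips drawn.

10/3

By linearity of expectation, E[X] = Σ P(draw i is purple); each independent draw has P(purple) = 8/12.
E[X] = 5 · 8/12 = 10/3 ≈ 3.3333.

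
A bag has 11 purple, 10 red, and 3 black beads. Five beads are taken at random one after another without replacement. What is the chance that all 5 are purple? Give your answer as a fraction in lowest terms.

Unordered draws without replacement: count favorable combinations over C(24,5).
Favorable = C(11,5) · C(10,0) · C(3,0) = 462; total = C(24,5) = 42504.
P = 462/42504 = 1/92 ≈ 0.0109.

1/92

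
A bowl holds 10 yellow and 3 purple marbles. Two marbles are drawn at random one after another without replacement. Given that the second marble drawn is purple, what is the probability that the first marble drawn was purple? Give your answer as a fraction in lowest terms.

P(first=purple and the second marble drawn is purple) = (3/13)·(2/12) = 1/26.
P(the second marble drawn is purple) = Σ over first color = 5/26 + 1/26 = 3/13.
By Bayes, P(first=purple | the second marble drawn is purple) = 1/26 / 3/13 = 1/6 ≈ 0.1667.

1/6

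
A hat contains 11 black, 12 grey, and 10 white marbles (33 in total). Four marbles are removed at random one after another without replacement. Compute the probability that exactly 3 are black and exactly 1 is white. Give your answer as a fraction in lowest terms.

5/124

Unordered draws without replacement: count favorable combinations over C(33,4).
Favorable = C(11,3) · C(12,0) · C(10,1) = 1650; total = C(33,4) = 40920.
P = 1650/40920 = 5/124 ≈ 0.0403.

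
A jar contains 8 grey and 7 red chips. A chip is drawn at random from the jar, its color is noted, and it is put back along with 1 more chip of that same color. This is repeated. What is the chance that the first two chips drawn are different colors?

Either red then grey, or grey then red; after the first draw the total is 16.
P = (7/15)·(8/16) + (8/15)·(7/16) = 7/15 ≈ 0.4667.

7/15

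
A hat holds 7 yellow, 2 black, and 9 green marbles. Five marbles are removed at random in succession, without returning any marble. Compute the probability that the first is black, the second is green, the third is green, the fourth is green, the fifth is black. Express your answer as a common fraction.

1/1020

Multiply the conditional probability of each draw in order, without replacement, so each draw removes one from its color and from the total.
P = (2/18) · (9/17) · (8/16) · (7/15) · (1/14) = 1/1020 ≈ 0.0010.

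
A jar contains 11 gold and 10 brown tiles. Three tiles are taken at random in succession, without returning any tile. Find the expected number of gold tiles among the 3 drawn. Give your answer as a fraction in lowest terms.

By linearity of expectation, E[X] = Σ P(draw i is gold); by symmetry each draw (even without replacement) has P(gold) = 11/21.
E[X] = 3 · 11/21 = 11/7 ≈ 1.5714.

11/7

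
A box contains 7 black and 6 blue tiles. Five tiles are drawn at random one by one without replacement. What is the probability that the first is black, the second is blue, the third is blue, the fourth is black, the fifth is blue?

14/429

Multiply the conditional probability of each draw in order, without replacement, so each draw removes one from its color and from the total.
P = (7/13) · (6/12) · (5/11) · (6/10) · (4/9) = 14/429 ≈ 0.0326.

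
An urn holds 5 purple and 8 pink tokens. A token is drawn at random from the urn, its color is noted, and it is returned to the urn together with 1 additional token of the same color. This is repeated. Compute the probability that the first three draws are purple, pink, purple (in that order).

8/91

Track the composition after each reinforcement of +1.
P = (5/13) · (8/14) · (6/15) = 8/91 ≈ 0.0879.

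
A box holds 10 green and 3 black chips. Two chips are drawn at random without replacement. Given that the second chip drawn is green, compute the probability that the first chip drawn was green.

3/4

P(first=green and the second chip drawn is green) = (10/13)·(9/12) = 15/26.
P(the second chip drawn is green) = Σ over first color = 15/26 + 5/26 = 10/13.
By Bayes, P(first=green | the second chip drawn is green) = 15/26 / 10/13 = 3/4 ≈ 0.7500.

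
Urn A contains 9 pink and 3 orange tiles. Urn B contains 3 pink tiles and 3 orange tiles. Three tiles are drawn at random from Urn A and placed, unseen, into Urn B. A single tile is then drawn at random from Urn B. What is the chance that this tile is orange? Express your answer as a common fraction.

5/12

Condition on how many of the transferred tiles are orange (from Urn A: 3 orange of 12; then Urn B has 9 total).
  0 orange: C(3,0)C(9,3)/C(12,3) = 21/55; then P = 3/9
  1 orange: C(3,1)C(9,2)/C(12,3) = 27/55; then P = 4/9
  2 orange: C(3,2)C(9,1)/C(12,3) = 27/220; then P = 5/9
  3 orange: C(3,3)C(9,0)/C(12,3) = 1/220; then P = 6/9
P(orange from Urn B) = 5/12 ≈ 0.4167.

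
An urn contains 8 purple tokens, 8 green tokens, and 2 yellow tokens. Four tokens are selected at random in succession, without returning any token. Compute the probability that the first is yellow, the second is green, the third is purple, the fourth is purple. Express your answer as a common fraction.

Multiply the conditional probability of each draw in order, without replacement, so each draw removes one from its color and from the total.
P = (2/18) · (8/17) · (8/16) · (7/15) = 28/2295 ≈ 0.0122.

28/2295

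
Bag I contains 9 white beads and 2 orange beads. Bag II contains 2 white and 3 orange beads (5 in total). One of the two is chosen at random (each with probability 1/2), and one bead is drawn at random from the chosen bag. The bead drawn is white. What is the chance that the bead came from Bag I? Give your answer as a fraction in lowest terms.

P(white | Bag I) = 9/11; P(white | Bag II) = 2/5.
P(white) = 1/2·9/11 + 1/2·2/5 = 67/110.
By Bayes' rule, P(Bag I | white) = 9/22 / 67/110 = 45/67 ≈ 0.6716.

45/67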